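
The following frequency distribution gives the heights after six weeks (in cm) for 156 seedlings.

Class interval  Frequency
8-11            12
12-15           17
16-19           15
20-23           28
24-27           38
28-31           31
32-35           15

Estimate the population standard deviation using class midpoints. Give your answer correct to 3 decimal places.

6.905

Midpoints: 9.5, 13.5, 17.5, 21.5, 25.5, 29.5, 33.5
n = 156, Σfm = 3594, mean = 23.0385
Σfm² = 90239
Σf(m − x̄)² = Σfm² − (Σfm)²/n = 90239 − 3594²/156 = 7438.7692
Population variance = 7438.7692 / 156 = 47.6844
Standard deviation = √47.6844 = 6.9054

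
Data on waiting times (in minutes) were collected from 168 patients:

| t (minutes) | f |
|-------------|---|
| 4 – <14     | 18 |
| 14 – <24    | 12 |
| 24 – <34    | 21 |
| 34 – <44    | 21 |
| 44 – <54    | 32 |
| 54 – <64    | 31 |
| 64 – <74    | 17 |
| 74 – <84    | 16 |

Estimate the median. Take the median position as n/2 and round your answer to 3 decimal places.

47.750

Cumulative frequencies: 18, 30, 51, 72, 104, 135, 152, 168
n = 168; position = n/2 = 84.
This falls in the class 44 – <54: L = 44, F = 72, f = 32, h = 10.
Median ≈ 44 + ((84 − 72) / 32) × 10 = 47.7500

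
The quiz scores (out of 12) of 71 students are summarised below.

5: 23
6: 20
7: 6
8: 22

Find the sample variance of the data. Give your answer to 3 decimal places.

1.525

Values: 5, 6, 7, 8
n = 71, Σfx = 453, mean = 6.3803
Σfx² = 2997
Σf(x − x̄)² = Σfx² − (Σfx)²/n = 2997 − 453²/71 = 106.7324
Sample variance = 106.7324 / 70 = 1.5247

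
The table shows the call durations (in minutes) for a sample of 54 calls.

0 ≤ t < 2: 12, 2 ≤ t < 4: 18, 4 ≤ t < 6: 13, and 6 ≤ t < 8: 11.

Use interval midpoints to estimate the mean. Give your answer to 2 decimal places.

Midpoints: 1, 3, 5, 7
Σfm = 12×1 + 18×3 + 13×5 + 11×7 = 208
n = Σf = 54
Mean = 208 / 54 = 3.8519

3.85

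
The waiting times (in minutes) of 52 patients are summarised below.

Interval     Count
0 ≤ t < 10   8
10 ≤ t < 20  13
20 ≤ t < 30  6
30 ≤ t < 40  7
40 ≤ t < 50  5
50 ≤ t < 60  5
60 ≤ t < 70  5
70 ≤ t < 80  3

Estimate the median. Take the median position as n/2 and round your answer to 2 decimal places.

28.33

Cumulative frequencies: 8, 21, 27, 34, 39, 44, 49, 52
n = 52; position = n/2 = 26.
This falls in the class 20 ≤ t < 30: L = 20, F = 21, f = 6, h = 10.
Median ≈ 20 + ((26 − 21) / 6) × 10 = 28.3333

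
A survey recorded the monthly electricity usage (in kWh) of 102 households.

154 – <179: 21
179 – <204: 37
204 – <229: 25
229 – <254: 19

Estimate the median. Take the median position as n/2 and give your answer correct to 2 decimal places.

Cumulative frequencies: 21, 58, 83, 102
n = 102; position = n/2 = 51.
This falls in the class 179 – <204: L = 179, F = 21, f = 37, h = 25.
Median ≈ 179 + ((51 − 21) / 37) × 25 = 199.2703

199.27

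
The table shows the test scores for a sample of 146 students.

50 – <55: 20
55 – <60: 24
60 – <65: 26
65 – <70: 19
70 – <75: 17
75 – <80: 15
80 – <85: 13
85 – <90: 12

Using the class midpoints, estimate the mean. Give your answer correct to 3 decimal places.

67.500

Midpoints: 52.5, 57.5, 62.5, 67.5, 72.5, 77.5, 82.5, 87.5
Σfm = 20×52.5 + 24×57.5 + 26×62.5 + 19×67.5 + 17×72.5 + 15×77.5 + 13×82.5 + 12×87.5 = 9855
n = Σf = 146
Mean = 9855 / 146 = 67.5000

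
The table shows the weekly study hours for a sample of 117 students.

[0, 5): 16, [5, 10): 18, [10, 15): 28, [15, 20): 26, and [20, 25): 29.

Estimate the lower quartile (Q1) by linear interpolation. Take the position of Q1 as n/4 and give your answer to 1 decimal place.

8.7

Cumulative frequencies: 16, 34, 62, 88, 117
n = 117; position = n/4 = 29.25.
This falls in the class [5, 10): L = 5, F = 16, f = 18, h = 5.
Lower quartile ≈ 5 + ((29.25 − 16) / 18) × 5 = 8.6806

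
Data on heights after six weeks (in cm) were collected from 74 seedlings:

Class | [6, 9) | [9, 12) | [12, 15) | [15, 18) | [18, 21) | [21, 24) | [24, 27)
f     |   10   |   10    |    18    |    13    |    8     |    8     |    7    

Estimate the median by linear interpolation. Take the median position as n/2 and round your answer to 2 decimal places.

14.83

Cumulative frequencies: 10, 20, 38, 51, 59, 67, 74
n = 74; position = n/2 = 37.
This falls in the class [12, 15): L = 12, F = 20, f = 18, h = 3.
Median ≈ 12 + ((37 − 20) / 18) × 3 = 14.8333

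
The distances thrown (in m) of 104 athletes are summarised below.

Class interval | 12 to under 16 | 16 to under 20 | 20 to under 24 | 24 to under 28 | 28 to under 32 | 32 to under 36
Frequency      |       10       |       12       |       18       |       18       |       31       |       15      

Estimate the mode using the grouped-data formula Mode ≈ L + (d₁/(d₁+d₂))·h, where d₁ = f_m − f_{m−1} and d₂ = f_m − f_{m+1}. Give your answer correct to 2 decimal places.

29.79

Modal class: 28 to under 32 (highest frequency 31).
d₁ = 31 − 18 = 13, d₂ = 31 − 15 = 16
Mode ≈ 28 + (13/(13+16)) × 4 = 28 + 1.7931 = 29.7931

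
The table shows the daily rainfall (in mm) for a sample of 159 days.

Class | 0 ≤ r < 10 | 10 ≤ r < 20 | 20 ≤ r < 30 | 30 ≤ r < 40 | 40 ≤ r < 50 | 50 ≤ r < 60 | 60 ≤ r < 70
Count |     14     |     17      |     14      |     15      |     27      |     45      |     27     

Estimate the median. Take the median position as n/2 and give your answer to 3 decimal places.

47.222

Cumulative frequencies: 14, 31, 45, 60, 87, 132, 159
n = 159; position = n/2 = 79.5.
This falls in the class 40 ≤ r < 50: L = 40, F = 60, f = 27, h = 10.
Median ≈ 40 + ((79.5 − 60) / 27) × 10 = 47.2222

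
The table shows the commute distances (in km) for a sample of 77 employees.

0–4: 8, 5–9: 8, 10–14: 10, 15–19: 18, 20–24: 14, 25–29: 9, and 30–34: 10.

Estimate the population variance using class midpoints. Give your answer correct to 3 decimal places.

Midpoints: 2, 7, 12, 17, 22, 27, 32
n = 77, Σfm = 1369, mean = 17.7792
Σfm² = 30643
Σf(m − x̄)² = Σfm² − (Σfm)²/n = 30643 − 1369²/77 = 6303.2468
Population variance = 6303.2468 / 77 = 81.8603

81.860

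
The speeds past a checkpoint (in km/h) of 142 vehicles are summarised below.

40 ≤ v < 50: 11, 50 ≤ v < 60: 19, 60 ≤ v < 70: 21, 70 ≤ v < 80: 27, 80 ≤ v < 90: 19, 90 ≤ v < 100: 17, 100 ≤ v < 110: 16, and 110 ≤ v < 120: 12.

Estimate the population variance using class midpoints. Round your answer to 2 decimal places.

Midpoints: 45, 55, 65, 75, 85, 95, 105, 115
n = 142, Σfm = 11220, mean = 79.0141
Σfm² = 946150
Σf(m − x̄)² = Σfm² − (Σfm)²/n = 946150 − 11220²/142 = 59611.9718
Population variance = 59611.9718 / 142 = 419.8026

419.80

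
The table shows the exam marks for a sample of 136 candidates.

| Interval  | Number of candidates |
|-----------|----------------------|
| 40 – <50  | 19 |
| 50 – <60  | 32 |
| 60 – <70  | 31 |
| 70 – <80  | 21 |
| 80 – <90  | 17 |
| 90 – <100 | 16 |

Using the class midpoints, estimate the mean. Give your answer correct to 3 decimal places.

Midpoints: 45, 55, 65, 75, 85, 95
Σfm = 19×45 + 32×55 + 31×65 + 21×75 + 17×85 + 16×95 = 9170
n = Σf = 136
Mean = 9170 / 136 = 67.4265

67.426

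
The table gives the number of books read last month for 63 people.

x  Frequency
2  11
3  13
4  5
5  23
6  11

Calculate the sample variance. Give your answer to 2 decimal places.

Values: 2, 3, 4, 5, 6
n = 63, Σfx = 262, mean = 4.1587
Σfx² = 1212
Σf(x − x̄)² = Σfx² − (Σfx)²/n = 1212 − 262²/63 = 122.4127
Sample variance = 122.4127 / 62 = 1.9744

1.97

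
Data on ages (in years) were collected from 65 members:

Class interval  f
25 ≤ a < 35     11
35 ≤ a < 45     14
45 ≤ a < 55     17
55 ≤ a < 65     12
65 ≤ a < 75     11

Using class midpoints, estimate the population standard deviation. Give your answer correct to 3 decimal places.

Midpoints: 30, 40, 50, 60, 70
n = 65, Σfm = 3230, mean = 49.6923
Σfm² = 171900
Σf(m − x̄)² = Σfm² − (Σfm)²/n = 171900 − 3230²/65 = 11393.8462
Population variance = 11393.8462 / 65 = 175.2899
Standard deviation = √175.2899 = 13.2397

13.240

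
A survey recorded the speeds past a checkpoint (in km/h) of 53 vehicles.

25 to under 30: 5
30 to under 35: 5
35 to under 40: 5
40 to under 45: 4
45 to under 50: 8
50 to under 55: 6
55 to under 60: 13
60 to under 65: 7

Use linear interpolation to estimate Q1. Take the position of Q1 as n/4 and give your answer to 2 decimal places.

38.25

Cumulative frequencies: 5, 10, 15, 19, 27, 33, 46, 53
n = 53; position = n/4 = 13.25.
This falls in the class 35 to under 40: L = 35, F = 10, f = 5, h = 5.
Lower quartile ≈ 35 + ((13.25 − 10) / 5) × 5 = 38.2500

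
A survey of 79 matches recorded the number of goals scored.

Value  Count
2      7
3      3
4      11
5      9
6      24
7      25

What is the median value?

6

Cumulative frequencies: 7, 10, 21, 30, 54, 79
n = 79, so the median is the value in position (n+1)/2 = 40.
Position 40 falls at value 6.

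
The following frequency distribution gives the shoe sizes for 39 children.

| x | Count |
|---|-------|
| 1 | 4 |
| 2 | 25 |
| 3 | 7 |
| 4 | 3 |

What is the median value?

2

Cumulative frequencies: 4, 29, 36, 39
n = 39, so the median is the value in position (n+1)/2 = 20.
Position 20 falls at value 2.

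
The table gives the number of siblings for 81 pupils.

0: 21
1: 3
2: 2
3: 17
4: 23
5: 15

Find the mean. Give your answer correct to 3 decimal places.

2.778

Values: 0, 1, 2, 3, 4, 5
Σfx = 21×0 + 3×1 + 2×2 + 17×3 + 23×4 + 15×5 = 225
n = Σf = 81
Mean = 225 / 81 = 2.7778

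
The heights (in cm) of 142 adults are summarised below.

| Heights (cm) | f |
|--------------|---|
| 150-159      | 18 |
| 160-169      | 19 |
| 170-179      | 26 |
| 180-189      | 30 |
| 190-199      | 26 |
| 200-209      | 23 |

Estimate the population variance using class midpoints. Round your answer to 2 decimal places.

Midpoints: 154.5, 164.5, 174.5, 184.5, 194.5, 204.5
n = 142, Σfm = 25739, mean = 181.2606
Σfm² = 4702175.5
Σf(m − x̄)² = Σfm² − (Σfm)²/n = 4702175.5 − 25739²/142 = 36709.8592
Population variance = 36709.8592 / 142 = 258.5201

258.52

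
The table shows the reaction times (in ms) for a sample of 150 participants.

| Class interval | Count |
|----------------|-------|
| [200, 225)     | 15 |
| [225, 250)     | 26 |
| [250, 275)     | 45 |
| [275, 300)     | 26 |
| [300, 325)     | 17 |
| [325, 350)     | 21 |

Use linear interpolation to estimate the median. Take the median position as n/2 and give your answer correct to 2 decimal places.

Cumulative frequencies: 15, 41, 86, 112, 129, 150
n = 150; position = n/2 = 75.
This falls in the class [250, 275): L = 250, F = 41, f = 45, h = 25.
Median ≈ 250 + ((75 − 41) / 45) × 25 = 268.8889

268.89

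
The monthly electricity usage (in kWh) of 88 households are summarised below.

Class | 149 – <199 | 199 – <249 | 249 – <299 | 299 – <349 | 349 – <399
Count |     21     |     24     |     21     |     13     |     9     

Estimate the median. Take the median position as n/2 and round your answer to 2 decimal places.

Cumulative frequencies: 21, 45, 66, 79, 88
n = 88; position = n/2 = 44.
This falls in the class 199 – <249: L = 199, F = 21, f = 24, h = 50.
Median ≈ 199 + ((44 − 21) / 24) × 50 = 246.9167

246.92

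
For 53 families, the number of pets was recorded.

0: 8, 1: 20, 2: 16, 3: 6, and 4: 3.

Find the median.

Cumulative frequencies: 8, 28, 44, 50, 53
n = 53, so the median is the value in position (n+1)/2 = 27.
Position 27 falls at value 1.

1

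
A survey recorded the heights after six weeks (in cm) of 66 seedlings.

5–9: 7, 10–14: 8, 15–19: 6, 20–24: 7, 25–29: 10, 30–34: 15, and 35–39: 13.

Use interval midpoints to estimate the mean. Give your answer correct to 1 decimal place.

24.7

Midpoints: 7, 12, 17, 22, 27, 32, 37
Σfm = 7×7 + 8×12 + 6×17 + 7×22 + 10×27 + 15×32 + 13×37 = 1632
n = Σf = 66
Mean = 1632 / 66 = 24.7273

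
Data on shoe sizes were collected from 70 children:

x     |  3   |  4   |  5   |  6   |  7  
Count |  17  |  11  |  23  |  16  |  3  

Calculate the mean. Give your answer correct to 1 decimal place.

4.7

Values: 3, 4, 5, 6, 7
Σfx = 17×3 + 11×4 + 23×5 + 16×6 + 3×7 = 327
n = Σf = 70
Mean = 327 / 70 = 4.6714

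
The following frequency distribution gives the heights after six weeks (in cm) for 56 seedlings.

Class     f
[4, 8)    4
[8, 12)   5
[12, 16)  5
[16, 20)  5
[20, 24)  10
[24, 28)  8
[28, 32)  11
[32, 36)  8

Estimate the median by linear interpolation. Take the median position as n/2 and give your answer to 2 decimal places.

Cumulative frequencies: 4, 9, 14, 19, 29, 37, 48, 56
n = 56; position = n/2 = 28.
This falls in the class [20, 24): L = 20, F = 19, f = 10, h = 4.
Median ≈ 20 + ((28 − 19) / 10) × 4 = 23.6000

23.60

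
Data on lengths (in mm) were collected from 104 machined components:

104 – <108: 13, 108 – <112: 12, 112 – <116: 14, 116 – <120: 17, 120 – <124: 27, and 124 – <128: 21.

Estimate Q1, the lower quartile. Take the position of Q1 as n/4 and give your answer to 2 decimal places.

Cumulative frequencies: 13, 25, 39, 56, 83, 104
n = 104; position = n/4 = 26.
This falls in the class 112 – <116: L = 112, F = 25, f = 14, h = 4.
Lower quartile ≈ 112 + ((26 − 25) / 14) × 4 = 112.2857

112.29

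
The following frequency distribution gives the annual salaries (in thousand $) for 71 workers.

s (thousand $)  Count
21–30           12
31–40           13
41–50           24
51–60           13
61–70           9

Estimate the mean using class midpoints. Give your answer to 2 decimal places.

44.65

Midpoints: 25.5, 35.5, 45.5, 55.5, 65.5
Σfm = 12×25.5 + 13×35.5 + 24×45.5 + 13×55.5 + 9×65.5 = 3170.5
n = Σf = 71
Mean = 3170.5 / 71 = 44.6549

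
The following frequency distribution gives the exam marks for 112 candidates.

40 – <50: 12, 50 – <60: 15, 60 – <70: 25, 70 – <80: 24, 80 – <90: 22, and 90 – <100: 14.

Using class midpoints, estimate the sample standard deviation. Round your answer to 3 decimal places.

15.186

Midpoints: 45, 55, 65, 75, 85, 95
n = 112, Σfm = 7990, mean = 71.3393
Σfm² = 595600
Σf(m − x̄)² = Σfm² − (Σfm)²/n = 595600 − 7990²/112 = 25599.1071
Sample variance = 25599.1071 / 111 = 230.6226
Standard deviation = √230.6226 = 15.1863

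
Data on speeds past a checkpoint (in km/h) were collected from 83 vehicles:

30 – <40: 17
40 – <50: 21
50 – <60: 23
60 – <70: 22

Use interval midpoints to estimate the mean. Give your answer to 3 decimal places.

Midpoints: 35, 45, 55, 65
Σfm = 17×35 + 21×45 + 23×55 + 22×65 = 4235
n = Σf = 83
Mean = 4235 / 83 = 51.0241

51.024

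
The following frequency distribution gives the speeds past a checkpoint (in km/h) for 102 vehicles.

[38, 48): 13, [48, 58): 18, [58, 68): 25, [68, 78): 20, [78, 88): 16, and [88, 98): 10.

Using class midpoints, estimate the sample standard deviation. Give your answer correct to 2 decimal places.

15.09

Midpoints: 43, 53, 63, 73, 83, 93
n = 102, Σfm = 6806, mean = 66.7255
Σfm² = 477118
Σf(m − x̄)² = Σfm² − (Σfm)²/n = 477118 − 6806²/102 = 22984.3137
Sample variance = 22984.3137 / 101 = 227.5675
Standard deviation = √227.5675 = 15.0853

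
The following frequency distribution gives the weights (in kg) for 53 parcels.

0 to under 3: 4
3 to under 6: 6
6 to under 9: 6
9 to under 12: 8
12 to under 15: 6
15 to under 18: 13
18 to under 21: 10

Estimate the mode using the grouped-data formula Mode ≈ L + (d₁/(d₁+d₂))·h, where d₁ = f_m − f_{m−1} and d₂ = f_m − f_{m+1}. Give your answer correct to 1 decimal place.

17.1

Modal class: 15 to under 18 (highest frequency 13).
d₁ = 13 − 6 = 7, d₂ = 13 − 10 = 3
Mode ≈ 15 + (7/(7+3)) × 3 = 15 + 2.1000 = 17.1000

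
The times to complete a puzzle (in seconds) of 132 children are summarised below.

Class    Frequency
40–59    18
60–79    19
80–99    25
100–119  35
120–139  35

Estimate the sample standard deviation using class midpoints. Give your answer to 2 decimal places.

27.47

Midpoints: 49.5, 69.5, 89.5, 109.5, 129.5
n = 132, Σfm = 12814, mean = 97.0758
Σfm² = 1342753
Σf(m − x̄)² = Σfm² − (Σfm)²/n = 1342753 − 12814²/132 = 98824.2424
Sample variance = 98824.2424 / 131 = 754.3835
Standard deviation = √754.3835 = 27.4660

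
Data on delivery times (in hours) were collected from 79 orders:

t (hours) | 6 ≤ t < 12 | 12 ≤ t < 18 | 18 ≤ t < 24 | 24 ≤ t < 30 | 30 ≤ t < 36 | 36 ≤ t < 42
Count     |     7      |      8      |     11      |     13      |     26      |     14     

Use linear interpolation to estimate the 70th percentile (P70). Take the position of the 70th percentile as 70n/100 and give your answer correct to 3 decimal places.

33.762

Cumulative frequencies: 7, 15, 26, 39, 65, 79
n = 79; position = 70n/100 = 55.3.
This falls in the class 30 ≤ t < 36: L = 30, F = 39, f = 26, h = 6.
70th percentile ≈ 30 + ((55.3 − 39) / 26) × 6 = 33.7615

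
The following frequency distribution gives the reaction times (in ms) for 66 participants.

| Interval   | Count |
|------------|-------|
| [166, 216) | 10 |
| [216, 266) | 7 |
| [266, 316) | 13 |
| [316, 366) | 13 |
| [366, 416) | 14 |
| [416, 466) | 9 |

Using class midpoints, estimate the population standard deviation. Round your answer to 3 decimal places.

80.606

Midpoints: 191, 241, 291, 341, 391, 441
n = 66, Σfm = 21256, mean = 322.0606
Σfm² = 7274546
Σf(m − x̄)² = Σfm² − (Σfm)²/n = 7274546 − 21256²/66 = 428825.7576
Population variance = 428825.7576 / 66 = 6497.3600
Standard deviation = √6497.3600 = 80.6062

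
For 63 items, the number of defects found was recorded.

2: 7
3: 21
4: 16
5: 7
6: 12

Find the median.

Cumulative frequencies: 7, 28, 44, 51, 63
n = 63, so the median is the value in position (n+1)/2 = 32.
Position 32 falls at value 4.

4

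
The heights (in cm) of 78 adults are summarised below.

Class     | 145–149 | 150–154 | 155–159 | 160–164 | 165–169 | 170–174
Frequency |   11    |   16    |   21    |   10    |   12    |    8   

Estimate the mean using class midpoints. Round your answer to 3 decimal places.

Midpoints: 147, 152, 157, 162, 167, 172
Σfm = 11×147 + 16×152 + 21×157 + 10×162 + 12×167 + 8×172 = 12346
n = Σf = 78
Mean = 12346 / 78 = 158.2821

158.282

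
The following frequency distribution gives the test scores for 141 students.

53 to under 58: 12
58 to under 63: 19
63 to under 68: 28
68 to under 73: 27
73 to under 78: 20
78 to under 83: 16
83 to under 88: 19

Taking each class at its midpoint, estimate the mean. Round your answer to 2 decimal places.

Midpoints: 55.5, 60.5, 65.5, 70.5, 75.5, 80.5, 85.5
Σfm = 12×55.5 + 19×60.5 + 28×65.5 + 27×70.5 + 20×75.5 + 16×80.5 + 19×85.5 = 9975.5
n = Σf = 141
Mean = 9975.5 / 141 = 70.7482

70.75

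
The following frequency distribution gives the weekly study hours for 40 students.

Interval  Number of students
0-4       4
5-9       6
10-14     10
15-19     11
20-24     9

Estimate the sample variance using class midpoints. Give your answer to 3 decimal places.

40.625

Midpoints: 2, 7, 12, 17, 22
n = 40, Σfm = 555, mean = 13.8750
Σfm² = 9285
Σf(m − x̄)² = Σfm² − (Σfm)²/n = 9285 − 555²/40 = 1584.3750
Sample variance = 1584.3750 / 39 = 40.6250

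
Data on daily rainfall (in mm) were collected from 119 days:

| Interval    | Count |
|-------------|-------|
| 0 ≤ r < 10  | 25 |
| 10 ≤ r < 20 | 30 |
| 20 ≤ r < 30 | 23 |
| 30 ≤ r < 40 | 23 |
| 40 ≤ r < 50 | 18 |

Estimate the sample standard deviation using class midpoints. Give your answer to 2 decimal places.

13.69

Midpoints: 5, 15, 25, 35, 45
n = 119, Σfm = 2765, mean = 23.2353
Σfm² = 86375
Σf(m − x̄)² = Σfm² − (Σfm)²/n = 86375 − 2765²/119 = 22129.4118
Sample variance = 22129.4118 / 118 = 187.5374
Standard deviation = √187.5374 = 13.6944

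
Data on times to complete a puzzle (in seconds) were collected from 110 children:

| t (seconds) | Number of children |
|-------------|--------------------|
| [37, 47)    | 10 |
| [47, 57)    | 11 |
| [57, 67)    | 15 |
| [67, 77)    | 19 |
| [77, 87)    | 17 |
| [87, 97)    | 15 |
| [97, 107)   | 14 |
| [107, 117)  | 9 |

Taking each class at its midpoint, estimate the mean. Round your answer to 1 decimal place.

Midpoints: 42, 52, 62, 72, 82, 92, 102, 112
Σfm = 10×42 + 11×52 + 15×62 + 19×72 + 17×82 + 15×92 + 14×102 + 9×112 = 8500
n = Σf = 110
Mean = 8500 / 110 = 77.2727

77.3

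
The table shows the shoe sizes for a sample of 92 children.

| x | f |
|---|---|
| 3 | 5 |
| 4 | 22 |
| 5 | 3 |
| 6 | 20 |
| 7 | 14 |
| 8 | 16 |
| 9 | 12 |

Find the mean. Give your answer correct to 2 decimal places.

Values: 3, 4, 5, 6, 7, 8, 9
Σfx = 5×3 + 22×4 + 3×5 + 20×6 + 14×7 + 16×8 + 12×9 = 572
n = Σf = 92
Mean = 572 / 92 = 6.2174

6.22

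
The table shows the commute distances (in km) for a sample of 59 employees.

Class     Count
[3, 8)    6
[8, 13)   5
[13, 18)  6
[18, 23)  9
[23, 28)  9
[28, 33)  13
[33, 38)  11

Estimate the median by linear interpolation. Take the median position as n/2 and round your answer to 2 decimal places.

24.94

Cumulative frequencies: 6, 11, 17, 26, 35, 48, 59
n = 59; position = n/2 = 29.5.
This falls in the class [23, 28): L = 23, F = 26, f = 9, h = 5.
Median ≈ 23 + ((29.5 − 26) / 9) × 5 = 24.9444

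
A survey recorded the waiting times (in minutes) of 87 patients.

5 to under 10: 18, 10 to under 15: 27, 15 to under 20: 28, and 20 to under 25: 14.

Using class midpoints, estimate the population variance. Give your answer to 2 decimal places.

24.54

Midpoints: 7.5, 12.5, 17.5, 22.5
n = 87, Σfm = 1277.5, mean = 14.6839
Σfm² = 20893.75
Σf(m − x̄)² = Σfm² − (Σfm)²/n = 20893.75 − 1277.5²/87 = 2135.0575
Population variance = 2135.0575 / 87 = 24.5409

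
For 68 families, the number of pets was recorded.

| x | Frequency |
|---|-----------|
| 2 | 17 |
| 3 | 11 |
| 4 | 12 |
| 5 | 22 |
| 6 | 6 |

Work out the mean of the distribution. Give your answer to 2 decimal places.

Values: 2, 3, 4, 5, 6
Σfx = 17×2 + 11×3 + 12×4 + 22×5 + 6×6 = 261
n = Σf = 68
Mean = 261 / 68 = 3.8382

3.84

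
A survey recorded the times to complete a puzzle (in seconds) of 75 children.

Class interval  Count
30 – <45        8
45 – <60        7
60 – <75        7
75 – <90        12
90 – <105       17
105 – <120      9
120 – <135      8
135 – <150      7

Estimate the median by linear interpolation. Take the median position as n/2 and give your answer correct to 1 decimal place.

Cumulative frequencies: 8, 15, 22, 34, 51, 60, 68, 75
n = 75; position = n/2 = 37.5.
This falls in the class 90 – <105: L = 90, F = 34, f = 17, h = 15.
Median ≈ 90 + ((37.5 − 34) / 17) × 15 = 93.0882

93.1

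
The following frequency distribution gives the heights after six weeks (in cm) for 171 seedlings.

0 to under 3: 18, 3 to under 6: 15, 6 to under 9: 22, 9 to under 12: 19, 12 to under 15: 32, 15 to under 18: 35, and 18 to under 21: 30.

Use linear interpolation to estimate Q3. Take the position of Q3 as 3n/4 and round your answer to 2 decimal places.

Cumulative frequencies: 18, 33, 55, 74, 106, 141, 171
n = 171; position = 3n/4 = 128.25.
This falls in the class 15 to under 18: L = 15, F = 106, f = 35, h = 3.
Upper quartile ≈ 15 + ((128.25 − 106) / 35) × 3 = 16.9071

16.91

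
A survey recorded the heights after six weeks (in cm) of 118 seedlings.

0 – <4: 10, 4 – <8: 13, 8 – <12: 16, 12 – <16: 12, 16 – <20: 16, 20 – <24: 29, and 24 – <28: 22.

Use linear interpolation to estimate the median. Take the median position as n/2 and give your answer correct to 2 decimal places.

18.00

Cumulative frequencies: 10, 23, 39, 51, 67, 96, 118
n = 118; position = n/2 = 59.
This falls in the class 16 – <20: L = 16, F = 51, f = 16, h = 4.
Median ≈ 16 + ((59 − 51) / 16) × 4 = 18.0000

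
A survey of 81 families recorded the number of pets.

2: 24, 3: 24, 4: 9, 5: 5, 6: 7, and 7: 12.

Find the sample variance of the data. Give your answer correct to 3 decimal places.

3.218

Values: 2, 3, 4, 5, 6, 7
n = 81, Σfx = 307, mean = 3.7901
Σfx² = 1421
Σf(x − x̄)² = Σfx² − (Σfx)²/n = 1421 − 307²/81 = 257.4321
Sample variance = 257.4321 / 80 = 3.2179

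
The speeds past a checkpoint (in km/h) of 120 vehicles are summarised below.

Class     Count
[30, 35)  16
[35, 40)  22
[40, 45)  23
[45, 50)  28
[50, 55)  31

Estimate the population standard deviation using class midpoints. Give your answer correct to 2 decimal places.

6.88

Midpoints: 32.5, 37.5, 42.5, 47.5, 52.5
n = 120, Σfm = 5280, mean = 44.0000
Σfm² = 238000
Σf(m − x̄)² = Σfm² − (Σfm)²/n = 238000 − 5280²/120 = 5680.0000
Population variance = 5680.0000 / 120 = 47.3333
Standard deviation = √47.3333 = 6.8799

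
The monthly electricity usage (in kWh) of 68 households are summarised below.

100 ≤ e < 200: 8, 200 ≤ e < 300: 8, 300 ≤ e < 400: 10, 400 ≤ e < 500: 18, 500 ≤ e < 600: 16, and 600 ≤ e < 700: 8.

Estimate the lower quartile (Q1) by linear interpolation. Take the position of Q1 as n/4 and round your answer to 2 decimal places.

310.00

Cumulative frequencies: 8, 16, 26, 44, 60, 68
n = 68; position = n/4 = 17.
This falls in the class 300 ≤ e < 400: L = 300, F = 16, f = 10, h = 100.
Lower quartile ≈ 300 + ((17 − 16) / 10) × 100 = 310.0000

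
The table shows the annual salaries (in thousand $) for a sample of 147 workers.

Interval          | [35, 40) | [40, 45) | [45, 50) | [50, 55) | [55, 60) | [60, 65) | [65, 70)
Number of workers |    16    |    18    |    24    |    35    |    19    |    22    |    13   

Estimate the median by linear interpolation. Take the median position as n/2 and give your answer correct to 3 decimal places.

Cumulative frequencies: 16, 34, 58, 93, 112, 134, 147
n = 147; position = n/2 = 73.5.
This falls in the class [50, 55): L = 50, F = 58, f = 35, h = 5.
Median ≈ 50 + ((73.5 − 58) / 35) × 5 = 52.2143

52.214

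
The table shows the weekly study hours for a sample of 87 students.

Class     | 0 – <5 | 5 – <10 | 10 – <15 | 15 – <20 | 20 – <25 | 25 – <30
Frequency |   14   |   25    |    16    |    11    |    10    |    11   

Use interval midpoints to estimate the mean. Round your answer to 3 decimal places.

Midpoints: 2.5, 7.5, 12.5, 17.5, 22.5, 27.5
Σfm = 14×2.5 + 25×7.5 + 16×12.5 + 11×17.5 + 10×22.5 + 11×27.5 = 1142.5
n = Σf = 87
Mean = 1142.5 / 87 = 13.1322

13.132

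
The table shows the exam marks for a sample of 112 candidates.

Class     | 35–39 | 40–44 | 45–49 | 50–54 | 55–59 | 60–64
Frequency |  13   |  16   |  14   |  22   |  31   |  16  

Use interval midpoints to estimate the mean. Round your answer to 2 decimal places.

Midpoints: 37, 42, 47, 52, 57, 62
Σfm = 13×37 + 16×42 + 14×47 + 22×52 + 31×57 + 16×62 = 5714
n = Σf = 112
Mean = 5714 / 112 = 51.0179

51.02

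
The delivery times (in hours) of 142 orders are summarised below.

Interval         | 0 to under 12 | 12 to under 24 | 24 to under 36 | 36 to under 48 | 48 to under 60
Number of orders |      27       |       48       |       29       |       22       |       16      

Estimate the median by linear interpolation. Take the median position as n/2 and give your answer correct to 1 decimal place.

23.0

Cumulative frequencies: 27, 75, 104, 126, 142
n = 142; position = n/2 = 71.
This falls in the class 12 to under 24: L = 12, F = 27, f = 48, h = 12.
Median ≈ 12 + ((71 − 27) / 48) × 12 = 23.0000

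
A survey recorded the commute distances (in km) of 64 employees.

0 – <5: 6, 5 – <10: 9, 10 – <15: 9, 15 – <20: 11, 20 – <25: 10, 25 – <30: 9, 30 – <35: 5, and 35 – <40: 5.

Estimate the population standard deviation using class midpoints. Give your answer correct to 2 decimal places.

Midpoints: 2.5, 7.5, 12.5, 17.5, 22.5, 27.5, 32.5, 37.5
n = 64, Σfm = 1210, mean = 18.9062
Σfm² = 29500
Σf(m − x̄)² = Σfm² − (Σfm)²/n = 29500 − 1210²/64 = 6623.4375
Population variance = 6623.4375 / 64 = 103.4912
Standard deviation = √103.4912 = 10.1731

10.17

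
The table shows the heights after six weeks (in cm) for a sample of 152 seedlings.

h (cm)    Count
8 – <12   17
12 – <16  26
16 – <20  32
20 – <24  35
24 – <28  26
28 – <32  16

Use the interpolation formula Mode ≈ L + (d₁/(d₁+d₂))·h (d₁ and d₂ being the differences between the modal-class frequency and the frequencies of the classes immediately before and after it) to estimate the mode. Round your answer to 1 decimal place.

Modal class: 20 – <24 (highest frequency 35).
d₁ = 35 − 32 = 3, d₂ = 35 − 26 = 9
Mode ≈ 20 + (3/(3+9)) × 4 = 20 + 1.0000 = 21.0000

21.0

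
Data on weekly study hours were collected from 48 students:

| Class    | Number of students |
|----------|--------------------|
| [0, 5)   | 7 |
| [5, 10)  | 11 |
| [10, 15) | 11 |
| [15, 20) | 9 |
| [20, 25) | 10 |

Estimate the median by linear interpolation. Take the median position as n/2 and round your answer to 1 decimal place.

12.7

Cumulative frequencies: 7, 18, 29, 38, 48
n = 48; position = n/2 = 24.
This falls in the class [10, 15): L = 10, F = 18, f = 11, h = 5.
Median ≈ 10 + ((24 − 18) / 11) × 5 = 12.7273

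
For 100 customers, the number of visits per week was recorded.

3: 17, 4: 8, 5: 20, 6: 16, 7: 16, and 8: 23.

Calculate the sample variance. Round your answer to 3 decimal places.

Values: 3, 4, 5, 6, 7, 8
n = 100, Σfx = 575, mean = 5.7500
Σfx² = 3613
Σf(x − x̄)² = Σfx² − (Σfx)²/n = 3613 − 575²/100 = 306.7500
Sample variance = 306.7500 / 99 = 3.0985

3.098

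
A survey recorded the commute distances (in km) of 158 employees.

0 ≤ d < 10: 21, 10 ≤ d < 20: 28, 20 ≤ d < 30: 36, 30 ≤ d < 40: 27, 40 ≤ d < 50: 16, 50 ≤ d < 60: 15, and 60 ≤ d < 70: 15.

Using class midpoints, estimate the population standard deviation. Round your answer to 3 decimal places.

Midpoints: 5, 15, 25, 35, 45, 55, 65
n = 158, Σfm = 4890, mean = 30.9494
Σfm² = 203550
Σf(m − x̄)² = Σfm² − (Σfm)²/n = 203550 − 4890²/158 = 52207.5949
Population variance = 52207.5949 / 158 = 330.4278
Standard deviation = √330.4278 = 18.1777

18.178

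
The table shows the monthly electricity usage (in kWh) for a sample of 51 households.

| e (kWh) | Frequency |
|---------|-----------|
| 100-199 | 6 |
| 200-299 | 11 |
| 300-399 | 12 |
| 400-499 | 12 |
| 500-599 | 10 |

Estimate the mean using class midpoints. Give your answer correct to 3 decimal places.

Midpoints: 149.5, 249.5, 349.5, 449.5, 549.5
Σfm = 6×149.5 + 11×249.5 + 12×349.5 + 12×449.5 + 10×549.5 = 18724.5
n = Σf = 51
Mean = 18724.5 / 51 = 367.1471

367.147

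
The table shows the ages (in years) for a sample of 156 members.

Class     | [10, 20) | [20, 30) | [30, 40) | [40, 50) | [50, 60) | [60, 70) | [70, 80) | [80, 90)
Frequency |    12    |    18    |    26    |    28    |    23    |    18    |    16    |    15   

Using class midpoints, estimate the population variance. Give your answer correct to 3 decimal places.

Midpoints: 15, 25, 35, 45, 55, 65, 75, 85
n = 156, Σfm = 7710, mean = 49.4231
Σfm² = 446500
Σf(m − x̄)² = Σfm² − (Σfm)²/n = 446500 − 7710²/156 = 65448.0769
Population variance = 65448.0769 / 156 = 419.5390

419.539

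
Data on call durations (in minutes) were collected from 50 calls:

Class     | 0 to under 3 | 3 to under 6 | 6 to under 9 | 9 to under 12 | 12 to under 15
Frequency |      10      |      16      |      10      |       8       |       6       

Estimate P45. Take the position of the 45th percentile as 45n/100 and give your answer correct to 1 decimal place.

5.3

Cumulative frequencies: 10, 26, 36, 44, 50
n = 50; position = 45n/100 = 22.5.
This falls in the class 3 to under 6: L = 3, F = 10, f = 16, h = 3.
45th percentile ≈ 3 + ((22.5 − 10) / 16) × 3 = 5.3438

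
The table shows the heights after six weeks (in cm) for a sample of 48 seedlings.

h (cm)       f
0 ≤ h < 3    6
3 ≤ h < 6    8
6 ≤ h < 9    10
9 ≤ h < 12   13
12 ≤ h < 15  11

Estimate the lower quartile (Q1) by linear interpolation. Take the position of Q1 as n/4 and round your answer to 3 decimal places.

Cumulative frequencies: 6, 14, 24, 37, 48
n = 48; position = n/4 = 12.
This falls in the class 3 ≤ h < 6: L = 3, F = 6, f = 8, h = 3.
Lower quartile ≈ 3 + ((12 − 6) / 8) × 3 = 5.2500

5.250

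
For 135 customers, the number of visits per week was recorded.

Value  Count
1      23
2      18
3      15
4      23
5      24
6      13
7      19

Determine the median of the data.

4

Cumulative frequencies: 23, 41, 56, 79, 103, 116, 135
n = 135, so the median is the value in position (n+1)/2 = 68.
Position 68 falls at value 4.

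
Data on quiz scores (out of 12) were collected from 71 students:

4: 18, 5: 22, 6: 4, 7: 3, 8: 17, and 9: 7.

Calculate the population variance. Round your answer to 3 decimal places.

3.211

Values: 4, 5, 6, 7, 8, 9
n = 71, Σfx = 426, mean = 6.0000
Σfx² = 2784
Σf(x − x̄)² = Σfx² − (Σfx)²/n = 2784 − 426²/71 = 228.0000
Population variance = 228.0000 / 71 = 3.2113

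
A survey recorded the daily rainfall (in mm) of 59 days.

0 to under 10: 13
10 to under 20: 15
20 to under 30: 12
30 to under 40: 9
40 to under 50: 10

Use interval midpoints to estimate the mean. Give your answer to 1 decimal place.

Midpoints: 5, 15, 25, 35, 45
Σfm = 13×5 + 15×15 + 12×25 + 9×35 + 10×45 = 1355
n = Σf = 59
Mean = 1355 / 59 = 22.9661

23.0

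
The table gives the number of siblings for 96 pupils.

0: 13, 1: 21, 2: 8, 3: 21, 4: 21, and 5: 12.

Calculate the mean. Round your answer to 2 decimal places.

Values: 0, 1, 2, 3, 4, 5
Σfx = 13×0 + 21×1 + 8×2 + 21×3 + 21×4 + 12×5 = 244
n = Σf = 96
Mean = 244 / 96 = 2.5417

2.54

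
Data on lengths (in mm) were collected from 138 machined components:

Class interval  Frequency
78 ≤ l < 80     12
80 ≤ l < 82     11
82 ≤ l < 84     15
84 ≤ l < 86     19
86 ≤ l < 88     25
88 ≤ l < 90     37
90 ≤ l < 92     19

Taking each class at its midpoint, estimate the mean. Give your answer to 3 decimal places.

86.203

Midpoints: 79, 81, 83, 85, 87, 89, 91
Σfm = 12×79 + 11×81 + 15×83 + 19×85 + 25×87 + 37×89 + 19×91 = 11896
n = Σf = 138
Mean = 11896 / 138 = 86.2029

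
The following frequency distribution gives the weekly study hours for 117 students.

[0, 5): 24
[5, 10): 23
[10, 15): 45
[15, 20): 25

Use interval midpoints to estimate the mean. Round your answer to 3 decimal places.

Midpoints: 2.5, 7.5, 12.5, 17.5
Σfm = 24×2.5 + 23×7.5 + 45×12.5 + 25×17.5 = 1232.5
n = Σf = 117
Mean = 1232.5 / 117 = 10.5342

10.534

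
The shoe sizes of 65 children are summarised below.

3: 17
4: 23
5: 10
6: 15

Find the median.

Cumulative frequencies: 17, 40, 50, 65
n = 65, so the median is the value in position (n+1)/2 = 33.
Position 33 falls at value 4.

4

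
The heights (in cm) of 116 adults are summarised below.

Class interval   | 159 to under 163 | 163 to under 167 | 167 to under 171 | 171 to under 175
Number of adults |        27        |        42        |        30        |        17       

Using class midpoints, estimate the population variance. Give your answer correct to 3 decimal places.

Midpoints: 161, 165, 169, 173
n = 116, Σfm = 19288, mean = 166.2759
Σfm² = 3208940
Σf(m − x̄)² = Σfm² − (Σfm)²/n = 3208940 − 19288²/116 = 1811.1724
Population variance = 1811.1724 / 116 = 15.6136

15.614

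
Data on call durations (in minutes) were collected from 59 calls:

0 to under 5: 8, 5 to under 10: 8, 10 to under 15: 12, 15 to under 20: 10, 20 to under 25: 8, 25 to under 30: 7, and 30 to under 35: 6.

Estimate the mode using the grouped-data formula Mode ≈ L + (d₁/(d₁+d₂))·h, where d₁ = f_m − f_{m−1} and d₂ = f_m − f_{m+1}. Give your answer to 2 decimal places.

Modal class: 10 to under 15 (highest frequency 12).
d₁ = 12 − 8 = 4, d₂ = 12 − 10 = 2
Mode ≈ 10 + (4/(4+2)) × 5 = 10 + 3.3333 = 13.3333

13.33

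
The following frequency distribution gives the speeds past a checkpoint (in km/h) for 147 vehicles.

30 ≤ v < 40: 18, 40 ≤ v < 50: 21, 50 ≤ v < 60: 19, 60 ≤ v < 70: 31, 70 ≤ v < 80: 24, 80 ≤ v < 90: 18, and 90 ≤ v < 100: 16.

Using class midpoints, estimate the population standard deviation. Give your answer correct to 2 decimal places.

18.53

Midpoints: 35, 45, 55, 65, 75, 85, 95
n = 147, Σfm = 9485, mean = 64.5238
Σfm² = 662475
Σf(m − x̄)² = Σfm² − (Σfm)²/n = 662475 − 9485²/147 = 50466.6667
Population variance = 50466.6667 / 147 = 343.3107
Standard deviation = √343.3107 = 18.5286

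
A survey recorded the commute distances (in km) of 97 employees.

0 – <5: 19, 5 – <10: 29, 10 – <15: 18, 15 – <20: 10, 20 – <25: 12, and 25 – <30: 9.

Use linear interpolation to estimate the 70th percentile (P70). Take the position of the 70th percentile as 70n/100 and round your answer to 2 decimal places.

15.95

Cumulative frequencies: 19, 48, 66, 76, 88, 97
n = 97; position = 70n/100 = 67.9.
This falls in the class 15 – <20: L = 15, F = 66, f = 10, h = 5.
70th percentile ≈ 15 + ((67.9 − 66) / 10) × 5 = 15.9500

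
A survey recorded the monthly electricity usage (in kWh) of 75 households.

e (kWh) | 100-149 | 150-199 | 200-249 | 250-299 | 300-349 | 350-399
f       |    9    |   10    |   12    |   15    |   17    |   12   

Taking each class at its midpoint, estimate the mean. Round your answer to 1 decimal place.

Midpoints: 124.5, 174.5, 224.5, 274.5, 324.5, 374.5
Σfm = 9×124.5 + 10×174.5 + 12×224.5 + 15×274.5 + 17×324.5 + 12×374.5 = 19687.5
n = Σf = 75
Mean = 19687.5 / 75 = 262.5000

262.5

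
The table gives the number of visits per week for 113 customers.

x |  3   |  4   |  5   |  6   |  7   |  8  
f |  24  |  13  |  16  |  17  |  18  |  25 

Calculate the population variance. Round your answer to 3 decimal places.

Values: 3, 4, 5, 6, 7, 8
n = 113, Σfx = 632, mean = 5.5929
Σfx² = 3918
Σf(x − x̄)² = Σfx² − (Σfx)²/n = 3918 − 632²/113 = 383.2743
Population variance = 383.2743 / 113 = 3.3918

3.392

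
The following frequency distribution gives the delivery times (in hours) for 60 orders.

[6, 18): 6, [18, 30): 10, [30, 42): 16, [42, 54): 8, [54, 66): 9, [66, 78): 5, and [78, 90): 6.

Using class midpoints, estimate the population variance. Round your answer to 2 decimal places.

Midpoints: 12, 24, 36, 48, 60, 72, 84
n = 60, Σfm = 2676, mean = 44.6000
Σfm² = 146448
Σf(m − x̄)² = Σfm² − (Σfm)²/n = 146448 − 2676²/60 = 27098.4000
Population variance = 27098.4000 / 60 = 451.6400

451.64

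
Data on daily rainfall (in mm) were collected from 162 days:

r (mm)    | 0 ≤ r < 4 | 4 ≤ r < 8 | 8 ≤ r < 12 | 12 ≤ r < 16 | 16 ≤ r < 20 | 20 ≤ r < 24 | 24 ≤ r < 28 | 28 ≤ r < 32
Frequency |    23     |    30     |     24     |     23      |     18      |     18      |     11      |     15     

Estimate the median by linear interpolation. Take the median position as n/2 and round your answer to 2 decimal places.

12.70

Cumulative frequencies: 23, 53, 77, 100, 118, 136, 147, 162
n = 162; position = n/2 = 81.
This falls in the class 12 ≤ r < 16: L = 12, F = 77, f = 23, h = 4.
Median ≈ 12 + ((81 − 77) / 23) × 4 = 12.6957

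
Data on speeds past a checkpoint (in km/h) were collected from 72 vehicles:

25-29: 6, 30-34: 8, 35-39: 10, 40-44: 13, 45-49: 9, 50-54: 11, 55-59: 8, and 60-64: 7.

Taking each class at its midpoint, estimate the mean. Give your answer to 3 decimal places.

44.708

Midpoints: 27, 32, 37, 42, 47, 52, 57, 62
Σfm = 6×27 + 8×32 + 10×37 + 13×42 + 9×47 + 11×52 + 8×57 + 7×62 = 3219
n = Σf = 72
Mean = 3219 / 72 = 44.7083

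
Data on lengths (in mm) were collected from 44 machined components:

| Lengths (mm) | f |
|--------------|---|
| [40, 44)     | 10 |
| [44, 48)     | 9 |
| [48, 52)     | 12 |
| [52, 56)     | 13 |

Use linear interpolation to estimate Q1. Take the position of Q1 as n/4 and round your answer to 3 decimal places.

44.444

Cumulative frequencies: 10, 19, 31, 44
n = 44; position = n/4 = 11.
This falls in the class [44, 48): L = 44, F = 10, f = 9, h = 4.
Lower quartile ≈ 44 + ((11 − 10) / 9) × 4 = 44.4444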